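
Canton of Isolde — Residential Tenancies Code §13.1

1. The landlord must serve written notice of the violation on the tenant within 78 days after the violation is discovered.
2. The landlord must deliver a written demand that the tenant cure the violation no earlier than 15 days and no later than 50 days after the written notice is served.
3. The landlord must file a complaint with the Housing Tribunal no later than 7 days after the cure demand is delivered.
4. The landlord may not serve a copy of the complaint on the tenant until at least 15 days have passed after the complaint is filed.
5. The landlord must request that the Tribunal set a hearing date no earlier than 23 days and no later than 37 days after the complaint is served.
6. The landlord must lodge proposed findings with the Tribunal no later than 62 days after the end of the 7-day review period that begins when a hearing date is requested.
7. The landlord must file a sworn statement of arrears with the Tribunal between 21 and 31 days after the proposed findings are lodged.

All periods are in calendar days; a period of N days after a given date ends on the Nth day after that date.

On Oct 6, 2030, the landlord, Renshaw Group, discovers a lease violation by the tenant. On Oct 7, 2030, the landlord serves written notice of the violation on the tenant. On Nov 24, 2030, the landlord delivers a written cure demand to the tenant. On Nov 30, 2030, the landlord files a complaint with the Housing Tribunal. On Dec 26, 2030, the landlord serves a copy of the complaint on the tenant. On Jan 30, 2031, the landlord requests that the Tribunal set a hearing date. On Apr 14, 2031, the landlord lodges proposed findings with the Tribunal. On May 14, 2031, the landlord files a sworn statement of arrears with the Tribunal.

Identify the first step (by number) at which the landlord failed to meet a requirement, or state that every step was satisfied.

Step 1: 78 days after Oct 6, 2030 (when the violation is discovered) is Dec 23, 2030; Oct 7, 2030 is within that limit.
Step 2: the window is 15–50 days after Oct 7, 2030 (when the written notice is served), so Oct 22, 2030 through Nov 26, 2030; Nov 24, 2030 falls inside that range.
Step 3: 7 days after Nov 24, 2030 (when the cure demand is delivered) is Dec 1, 2030; done Nov 30, 2030 — timely.
Step 4: the earliest permitted date is 15 days after Nov 30, 2030 (when the complaint is filed), i.e. Dec 15, 2030; done Dec 26, 2030 — permitted.
Step 5: the window is 23–37 days after Dec 26, 2030 (when the complaint is served), so Jan 18, 2031 through Feb 1, 2031; Jan 30, 2031 falls inside that range.
Step 6: 62 days after Feb 6, 2031 (end of the 7-day review period, which began when a hearing date is requested on Jan 30, 2031) is Apr 9, 2031; done Apr 14, 2031 — 5 days late.

Step 6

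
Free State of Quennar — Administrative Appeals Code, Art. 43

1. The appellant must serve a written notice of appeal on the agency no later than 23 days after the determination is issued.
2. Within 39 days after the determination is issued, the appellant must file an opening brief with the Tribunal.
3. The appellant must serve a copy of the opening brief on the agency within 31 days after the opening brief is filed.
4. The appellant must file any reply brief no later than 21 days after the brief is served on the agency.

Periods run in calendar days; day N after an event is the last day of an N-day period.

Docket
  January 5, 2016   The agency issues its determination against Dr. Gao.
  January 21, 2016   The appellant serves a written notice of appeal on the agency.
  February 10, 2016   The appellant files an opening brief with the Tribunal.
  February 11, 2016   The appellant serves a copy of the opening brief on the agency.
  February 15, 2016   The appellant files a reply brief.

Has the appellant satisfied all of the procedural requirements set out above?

Yes

(1) due by January 5, 2016 + 23 days = January 28, 2016; January 21, 2016 is within that limit.
(2) due by January 5, 2016 + 39 days = February 13, 2016; February 10, 2016 is within that limit.
(3) due by February 10, 2016 + 31 days = March 12, 2016; done February 11, 2016 — timely.
(4) due by February 11, 2016 + 21 days = March 3, 2016; done February 15, 2016 — timely.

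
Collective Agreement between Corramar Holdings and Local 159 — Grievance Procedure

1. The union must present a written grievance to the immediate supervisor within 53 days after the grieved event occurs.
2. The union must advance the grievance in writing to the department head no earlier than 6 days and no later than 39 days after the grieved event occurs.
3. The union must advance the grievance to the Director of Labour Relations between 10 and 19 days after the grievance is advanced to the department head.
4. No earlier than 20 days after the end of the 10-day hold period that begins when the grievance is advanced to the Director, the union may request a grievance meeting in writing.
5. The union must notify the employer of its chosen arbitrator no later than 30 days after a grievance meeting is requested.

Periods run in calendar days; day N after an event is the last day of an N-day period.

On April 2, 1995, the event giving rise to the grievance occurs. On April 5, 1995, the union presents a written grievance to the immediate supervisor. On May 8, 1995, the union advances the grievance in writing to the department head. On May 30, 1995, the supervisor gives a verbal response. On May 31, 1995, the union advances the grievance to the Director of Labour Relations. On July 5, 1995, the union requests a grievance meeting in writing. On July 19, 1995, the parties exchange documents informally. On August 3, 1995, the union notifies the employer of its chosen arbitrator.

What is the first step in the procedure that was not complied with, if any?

(1) due by April 2, 1995 + 53 days = May 25, 1995; April 5, 1995 is within that limit.
(2) the permitted window runs from April 2, 1995 + 6 = April 8, 1995 to April 2, 1995 + 39 = May 11, 1995; done May 8, 1995 — within the window.
(3) the permitted window runs from May 8, 1995 + 10 = May 18, 1995 to May 8, 1995 + 19 = May 27, 1995; May 31, 1995 is 4 days past the end of the window.
That is the first point of non-compliance.

Step 3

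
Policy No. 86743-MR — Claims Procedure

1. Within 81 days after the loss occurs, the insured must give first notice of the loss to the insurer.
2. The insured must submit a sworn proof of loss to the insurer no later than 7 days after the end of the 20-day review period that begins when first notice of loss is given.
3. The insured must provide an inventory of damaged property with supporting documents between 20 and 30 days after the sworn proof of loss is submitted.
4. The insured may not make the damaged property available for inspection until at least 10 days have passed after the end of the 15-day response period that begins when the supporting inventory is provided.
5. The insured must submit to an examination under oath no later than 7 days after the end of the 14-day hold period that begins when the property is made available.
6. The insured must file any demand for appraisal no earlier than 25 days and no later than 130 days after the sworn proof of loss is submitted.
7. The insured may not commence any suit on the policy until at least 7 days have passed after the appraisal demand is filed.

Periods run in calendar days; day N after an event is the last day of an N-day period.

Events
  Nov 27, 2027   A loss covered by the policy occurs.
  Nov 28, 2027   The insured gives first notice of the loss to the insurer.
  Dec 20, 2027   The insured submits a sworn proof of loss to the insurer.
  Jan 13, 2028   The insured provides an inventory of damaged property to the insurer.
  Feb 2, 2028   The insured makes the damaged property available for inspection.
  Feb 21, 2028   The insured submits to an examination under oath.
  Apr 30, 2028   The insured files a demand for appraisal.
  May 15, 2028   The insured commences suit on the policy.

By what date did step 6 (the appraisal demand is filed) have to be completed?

Apr 28, 2028

Step 6 runs from Dec 20, 2027, when the sworn proof of loss is submitted. The window is 25–130 days after Dec 20, 2027; it closes on Apr 28, 2028.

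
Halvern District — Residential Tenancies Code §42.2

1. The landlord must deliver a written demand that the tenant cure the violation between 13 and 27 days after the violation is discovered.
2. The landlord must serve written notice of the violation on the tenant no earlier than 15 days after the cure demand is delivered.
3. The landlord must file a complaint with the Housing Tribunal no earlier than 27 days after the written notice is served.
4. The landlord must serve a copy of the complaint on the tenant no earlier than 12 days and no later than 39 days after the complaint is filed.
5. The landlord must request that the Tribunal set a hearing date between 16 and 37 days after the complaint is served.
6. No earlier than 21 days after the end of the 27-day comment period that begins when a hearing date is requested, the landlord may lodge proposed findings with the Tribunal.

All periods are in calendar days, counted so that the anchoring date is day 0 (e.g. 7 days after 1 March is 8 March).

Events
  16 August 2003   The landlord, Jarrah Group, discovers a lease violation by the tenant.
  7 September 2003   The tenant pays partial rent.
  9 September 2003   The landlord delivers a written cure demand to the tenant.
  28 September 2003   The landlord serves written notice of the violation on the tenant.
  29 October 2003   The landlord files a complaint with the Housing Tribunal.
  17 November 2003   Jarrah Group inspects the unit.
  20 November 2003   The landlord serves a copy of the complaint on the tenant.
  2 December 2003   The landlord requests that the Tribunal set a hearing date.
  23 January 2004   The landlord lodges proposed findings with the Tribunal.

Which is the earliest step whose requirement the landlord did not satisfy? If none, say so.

Step 5

Step 1 — 13 and 27 days from 16 August 2003 (when the violation is discovered) are 29 August 2003 and 12 September 2003 respectively; done 9 September 2003, which is between those dates.
Step 2 — must wait 15 days from 9 September 2003 (when the cure demand is delivered), so not before 24 September 2003; done 28 September 2003, after the minimum wait.
Step 3 — must wait 27 days from 28 September 2003 (when the written notice is served), so not before 25 October 2003; done 29 October 2003 — permitted.
Step 4 — 12 and 39 days from 29 October 2003 (when the complaint is filed) are 10 November 2003 and 7 December 2003 respectively; 20 November 2003 falls inside that range.
Step 5 — 16 and 37 days from 20 November 2003 (when the complaint is served) are 6 December 2003 and 27 December 2003 respectively; done 2 December 2003 — 4 days before the window opened.
The analysis stops there.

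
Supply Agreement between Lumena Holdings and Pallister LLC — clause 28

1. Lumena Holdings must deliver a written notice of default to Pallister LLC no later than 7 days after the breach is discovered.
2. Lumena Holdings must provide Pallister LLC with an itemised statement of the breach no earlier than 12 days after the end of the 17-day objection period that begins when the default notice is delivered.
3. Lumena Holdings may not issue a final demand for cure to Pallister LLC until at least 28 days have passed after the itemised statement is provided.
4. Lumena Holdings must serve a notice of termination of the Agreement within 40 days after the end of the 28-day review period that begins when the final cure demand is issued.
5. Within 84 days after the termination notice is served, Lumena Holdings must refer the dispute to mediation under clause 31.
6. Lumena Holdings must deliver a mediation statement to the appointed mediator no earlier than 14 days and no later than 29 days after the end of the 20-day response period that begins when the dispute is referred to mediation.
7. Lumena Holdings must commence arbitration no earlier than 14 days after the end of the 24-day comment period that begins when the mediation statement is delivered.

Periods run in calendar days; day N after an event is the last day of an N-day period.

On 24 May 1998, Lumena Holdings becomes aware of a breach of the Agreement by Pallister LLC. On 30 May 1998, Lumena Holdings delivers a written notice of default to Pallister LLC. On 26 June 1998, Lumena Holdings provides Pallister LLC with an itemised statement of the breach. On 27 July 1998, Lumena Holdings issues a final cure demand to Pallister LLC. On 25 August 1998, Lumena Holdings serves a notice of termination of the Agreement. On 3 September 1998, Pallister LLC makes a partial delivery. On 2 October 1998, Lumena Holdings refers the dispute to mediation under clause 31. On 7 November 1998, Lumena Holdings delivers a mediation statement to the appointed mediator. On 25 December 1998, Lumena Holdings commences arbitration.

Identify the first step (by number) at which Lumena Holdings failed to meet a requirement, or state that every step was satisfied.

(1) due by 24 May 1998 + 7 days = 31 May 1998; done 30 May 1998 — timely.
(2) permitted from 16 June 1998 + 12 days = 28 June 1998 onward; acted on 26 June 1998, 2 days prematurely.

Step 2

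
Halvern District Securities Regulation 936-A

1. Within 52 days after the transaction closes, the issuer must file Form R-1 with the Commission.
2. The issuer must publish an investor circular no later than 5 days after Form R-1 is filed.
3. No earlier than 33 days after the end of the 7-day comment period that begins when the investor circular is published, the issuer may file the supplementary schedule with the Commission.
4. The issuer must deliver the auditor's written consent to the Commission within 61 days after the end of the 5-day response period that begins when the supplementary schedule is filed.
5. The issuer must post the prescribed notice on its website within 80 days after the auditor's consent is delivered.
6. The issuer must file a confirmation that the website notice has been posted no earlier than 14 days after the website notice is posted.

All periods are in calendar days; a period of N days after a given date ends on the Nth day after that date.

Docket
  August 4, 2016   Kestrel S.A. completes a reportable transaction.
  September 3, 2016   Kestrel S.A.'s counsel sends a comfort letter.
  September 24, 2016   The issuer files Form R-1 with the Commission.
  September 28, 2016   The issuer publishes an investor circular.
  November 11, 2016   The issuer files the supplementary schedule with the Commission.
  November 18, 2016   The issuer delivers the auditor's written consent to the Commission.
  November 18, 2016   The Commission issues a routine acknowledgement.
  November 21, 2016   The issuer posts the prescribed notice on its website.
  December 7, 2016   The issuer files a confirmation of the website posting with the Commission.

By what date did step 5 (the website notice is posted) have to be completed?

Step 5 runs from November 18, 2016, when the auditor's consent is delivered. 80 days after November 18, 2016 is February 6, 2017.

February 6, 2017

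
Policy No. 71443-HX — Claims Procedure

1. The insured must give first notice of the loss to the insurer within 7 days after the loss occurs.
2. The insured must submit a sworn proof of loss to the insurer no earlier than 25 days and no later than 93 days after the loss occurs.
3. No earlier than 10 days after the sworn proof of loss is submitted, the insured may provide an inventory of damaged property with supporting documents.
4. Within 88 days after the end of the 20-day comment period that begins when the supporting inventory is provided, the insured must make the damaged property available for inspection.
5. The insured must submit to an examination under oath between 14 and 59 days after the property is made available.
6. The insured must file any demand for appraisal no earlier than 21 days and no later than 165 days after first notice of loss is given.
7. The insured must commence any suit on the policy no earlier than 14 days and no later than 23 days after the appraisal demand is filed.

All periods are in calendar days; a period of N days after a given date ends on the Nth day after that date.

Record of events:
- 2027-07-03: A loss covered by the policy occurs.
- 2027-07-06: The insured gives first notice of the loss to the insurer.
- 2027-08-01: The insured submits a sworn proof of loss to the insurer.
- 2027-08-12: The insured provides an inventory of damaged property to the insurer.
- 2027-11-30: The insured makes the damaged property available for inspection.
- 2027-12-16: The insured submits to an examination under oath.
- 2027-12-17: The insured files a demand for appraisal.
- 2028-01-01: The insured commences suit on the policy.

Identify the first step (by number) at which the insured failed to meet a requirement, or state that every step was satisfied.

Step 4

Step 1: 7 days after 2027-07-03 (when the loss occurs) is 2027-07-10; completed 2027-07-06, before the deadline.
Step 2: the window is 25–93 days after 2027-07-03 (when the loss occurs), so 2027-07-28 through 2027-10-04; 2027-08-01 falls inside that range.
Step 3: the earliest permitted date is 10 days after 2027-08-01 (when the sworn proof of loss is submitted), i.e. 2027-08-11; 2027-08-12 is on or after that date.
Step 4: 88 days after 2027-09-01 (end of the 20-day comment period, which began when the supporting inventory is provided on 2027-08-12) is 2027-11-28; not done until 2027-11-30, 2 days after the deadline.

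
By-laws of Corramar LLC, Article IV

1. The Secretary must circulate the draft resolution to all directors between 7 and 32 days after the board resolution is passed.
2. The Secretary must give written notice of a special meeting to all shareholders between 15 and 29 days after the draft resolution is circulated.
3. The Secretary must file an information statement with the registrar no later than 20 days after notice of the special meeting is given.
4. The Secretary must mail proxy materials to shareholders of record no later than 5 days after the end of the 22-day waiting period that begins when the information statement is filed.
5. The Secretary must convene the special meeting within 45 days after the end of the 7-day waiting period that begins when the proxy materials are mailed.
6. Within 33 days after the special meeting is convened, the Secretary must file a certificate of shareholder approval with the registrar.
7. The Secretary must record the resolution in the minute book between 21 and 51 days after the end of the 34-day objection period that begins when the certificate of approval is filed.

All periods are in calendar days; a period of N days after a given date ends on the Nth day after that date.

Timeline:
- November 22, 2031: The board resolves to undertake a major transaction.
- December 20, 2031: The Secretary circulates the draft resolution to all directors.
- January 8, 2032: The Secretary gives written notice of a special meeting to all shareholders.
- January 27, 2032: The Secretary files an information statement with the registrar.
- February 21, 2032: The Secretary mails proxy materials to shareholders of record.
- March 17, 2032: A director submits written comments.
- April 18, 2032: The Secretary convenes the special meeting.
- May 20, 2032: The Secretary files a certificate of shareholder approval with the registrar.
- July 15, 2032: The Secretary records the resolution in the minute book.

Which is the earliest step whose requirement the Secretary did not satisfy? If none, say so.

Step 5

Step 1 — 7 and 32 days from November 22, 2031 (when the board resolution is passed) are November 29, 2031 and December 24, 2031 respectively; done December 20, 2031, which is between those dates.
Step 2 — 15 and 29 days from December 20, 2031 (when the draft resolution is circulated) are January 4, 2032 and January 18, 2032 respectively; done January 8, 2032, which is between those dates.
Step 3 — counting 20 days from January 8, 2032 (when notice of the special meeting is given) gives a deadline of January 28, 2032; January 27, 2032 is within that limit.
Step 4 — counting 5 days from February 18, 2032 (end of the 22-day waiting period, which began when the information statement is filed on January 27, 2032) gives a deadline of February 23, 2032; completed February 21, 2032, before the deadline.
Step 5 — counting 45 days from February 28, 2032 (end of the 7-day waiting period, which began when the proxy materials are mailed on February 21, 2032) gives a deadline of April 13, 2032; done April 18, 2032 — 5 days late.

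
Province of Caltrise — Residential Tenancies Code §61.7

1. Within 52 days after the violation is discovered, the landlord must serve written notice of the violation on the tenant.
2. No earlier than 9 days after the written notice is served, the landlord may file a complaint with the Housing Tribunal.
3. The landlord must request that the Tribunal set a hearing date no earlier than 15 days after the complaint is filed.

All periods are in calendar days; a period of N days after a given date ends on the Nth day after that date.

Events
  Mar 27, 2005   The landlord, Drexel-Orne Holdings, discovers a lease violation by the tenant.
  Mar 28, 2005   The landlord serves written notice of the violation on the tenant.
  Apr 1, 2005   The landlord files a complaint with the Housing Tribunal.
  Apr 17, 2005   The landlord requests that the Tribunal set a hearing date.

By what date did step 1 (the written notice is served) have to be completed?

Step 1 runs from Mar 27, 2005, when the violation is discovered. 52 days after Mar 27, 2005 is May 18, 2005.

May 18, 2005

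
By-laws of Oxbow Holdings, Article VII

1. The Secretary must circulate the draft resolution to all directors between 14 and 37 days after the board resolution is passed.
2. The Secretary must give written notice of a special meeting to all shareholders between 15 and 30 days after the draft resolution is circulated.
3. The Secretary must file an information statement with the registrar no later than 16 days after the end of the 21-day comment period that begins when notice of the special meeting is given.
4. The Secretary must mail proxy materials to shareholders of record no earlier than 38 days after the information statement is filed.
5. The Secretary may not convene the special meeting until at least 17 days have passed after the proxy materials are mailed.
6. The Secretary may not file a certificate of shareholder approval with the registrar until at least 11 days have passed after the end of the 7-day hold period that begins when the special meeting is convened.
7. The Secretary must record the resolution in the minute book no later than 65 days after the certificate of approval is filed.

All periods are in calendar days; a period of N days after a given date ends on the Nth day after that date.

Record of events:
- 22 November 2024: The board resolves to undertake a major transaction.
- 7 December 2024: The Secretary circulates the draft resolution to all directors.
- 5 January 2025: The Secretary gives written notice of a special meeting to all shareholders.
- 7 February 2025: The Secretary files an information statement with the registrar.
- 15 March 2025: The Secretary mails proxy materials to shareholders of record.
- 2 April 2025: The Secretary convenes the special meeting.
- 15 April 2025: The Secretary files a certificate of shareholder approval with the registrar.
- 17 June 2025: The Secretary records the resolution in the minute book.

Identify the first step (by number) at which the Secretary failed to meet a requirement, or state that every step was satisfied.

Step 1 — 14 and 37 days from 22 November 2024 (when the board resolution is passed) are 6 December 2024 and 29 December 2024 respectively; done 7 December 2024 — within the window.
Step 2 — 15 and 30 days from 7 December 2024 (when the draft resolution is circulated) are 22 December 2024 and 6 January 2025 respectively; 5 January 2025 falls inside that range.
Step 3 — counting 16 days from 26 January 2025 (end of the 21-day comment period, which began when notice of the special meeting is given on 5 January 2025) gives a deadline of 11 February 2025; done 7 February 2025 — timely.
Step 4 — must wait 38 days from 7 February 2025 (when the information statement is filed), so not before 17 March 2025; done 15 March 2025 — 2 days too early.

Step 4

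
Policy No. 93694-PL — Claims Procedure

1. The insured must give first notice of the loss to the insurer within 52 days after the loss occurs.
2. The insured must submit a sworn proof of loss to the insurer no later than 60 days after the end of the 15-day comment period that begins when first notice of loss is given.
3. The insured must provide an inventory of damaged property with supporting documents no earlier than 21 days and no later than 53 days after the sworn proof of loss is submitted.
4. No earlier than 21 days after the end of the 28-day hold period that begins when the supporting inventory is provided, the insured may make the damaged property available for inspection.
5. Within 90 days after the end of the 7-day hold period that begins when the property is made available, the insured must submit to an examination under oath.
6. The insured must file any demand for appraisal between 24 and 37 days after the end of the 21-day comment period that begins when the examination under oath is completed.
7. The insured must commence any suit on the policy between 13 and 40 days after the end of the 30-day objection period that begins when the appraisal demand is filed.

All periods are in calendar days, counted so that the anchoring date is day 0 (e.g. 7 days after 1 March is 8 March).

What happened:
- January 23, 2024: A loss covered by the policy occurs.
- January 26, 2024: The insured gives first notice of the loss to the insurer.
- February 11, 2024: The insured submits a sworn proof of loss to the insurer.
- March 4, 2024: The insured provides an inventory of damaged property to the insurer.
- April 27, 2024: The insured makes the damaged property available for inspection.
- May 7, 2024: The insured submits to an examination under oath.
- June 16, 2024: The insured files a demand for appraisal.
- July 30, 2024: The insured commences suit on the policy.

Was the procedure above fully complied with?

Step 1: 52 days after January 23, 2024 (when the loss occurs) is March 15, 2024; January 26, 2024 is within that limit.
Step 2: 60 days after February 10, 2024 (end of the 15-day comment period, which began when first notice of loss is given on January 26, 2024) is April 10, 2024; February 11, 2024 is within that limit.
Step 3: the window is 21–53 days after February 11, 2024 (when the sworn proof of loss is submitted), so March 3, 2024 through April 4, 2024; March 4, 2024 falls inside that range.
Step 4: the earliest permitted date is 21 days after April 1, 2024 (end of the 28-day hold period, which began when the supporting inventory is provided on March 4, 2024), i.e. April 22, 2024; April 27, 2024 is on or after that date.
Step 5: 90 days after May 4, 2024 (end of the 7-day hold period, which began when the property is made available on April 27, 2024) is August 2, 2024; completed May 7, 2024, before the deadline.
Step 6: the window is 24–37 days after May 28, 2024 (end of the 21-day comment period, which began when the examination under oath is completed on May 7, 2024), so June 21, 2024 through July 4, 2024; done June 16, 2024 — 5 days before the window opened.

No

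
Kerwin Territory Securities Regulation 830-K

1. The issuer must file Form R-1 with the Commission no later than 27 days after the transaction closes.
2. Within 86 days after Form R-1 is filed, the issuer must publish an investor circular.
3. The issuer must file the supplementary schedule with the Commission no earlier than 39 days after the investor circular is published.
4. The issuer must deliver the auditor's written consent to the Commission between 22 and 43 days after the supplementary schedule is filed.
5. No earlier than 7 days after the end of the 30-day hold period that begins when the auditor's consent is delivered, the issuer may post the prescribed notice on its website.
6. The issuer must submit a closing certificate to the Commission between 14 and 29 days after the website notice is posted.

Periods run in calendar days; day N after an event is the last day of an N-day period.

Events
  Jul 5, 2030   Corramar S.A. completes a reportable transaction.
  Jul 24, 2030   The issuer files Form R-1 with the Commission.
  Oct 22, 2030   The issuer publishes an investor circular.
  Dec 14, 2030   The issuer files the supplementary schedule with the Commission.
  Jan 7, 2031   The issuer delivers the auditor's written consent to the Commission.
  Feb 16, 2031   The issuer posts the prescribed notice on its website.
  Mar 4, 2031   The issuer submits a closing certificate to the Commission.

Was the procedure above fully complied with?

Step 1 — counting 27 days from Jul 5, 2030 (when the transaction closes) gives a deadline of Aug 1, 2030; completed Jul 24, 2030, before the deadline.
Step 2 — counting 86 days from Jul 24, 2030 (when Form R-1 is filed) gives a deadline of Oct 18, 2030; done Oct 22, 2030 — 4 days late.
No need to go further; step 2 was not satisfied.

No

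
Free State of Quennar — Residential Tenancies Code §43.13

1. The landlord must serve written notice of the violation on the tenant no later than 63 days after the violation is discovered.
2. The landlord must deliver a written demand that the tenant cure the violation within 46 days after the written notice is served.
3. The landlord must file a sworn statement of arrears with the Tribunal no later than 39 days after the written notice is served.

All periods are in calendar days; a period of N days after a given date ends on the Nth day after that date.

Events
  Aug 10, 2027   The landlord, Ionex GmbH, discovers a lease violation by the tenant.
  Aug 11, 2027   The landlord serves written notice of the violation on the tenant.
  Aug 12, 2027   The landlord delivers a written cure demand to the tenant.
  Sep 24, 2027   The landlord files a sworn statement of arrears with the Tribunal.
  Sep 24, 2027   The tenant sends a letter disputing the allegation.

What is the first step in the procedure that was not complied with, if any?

Step 1: 63 days after Aug 10, 2027 (when the violation is discovered) is Oct 12, 2027; completed Aug 11, 2027, before the deadline.
Step 2: 46 days after Aug 11, 2027 (when the written notice is served) is Sep 26, 2027; Aug 12, 2027 is within that limit.
Step 3: 39 days after Aug 11, 2027 (when the written notice is served) is Sep 19, 2027; Sep 24, 2027 misses that deadline by 5 days.

Step 3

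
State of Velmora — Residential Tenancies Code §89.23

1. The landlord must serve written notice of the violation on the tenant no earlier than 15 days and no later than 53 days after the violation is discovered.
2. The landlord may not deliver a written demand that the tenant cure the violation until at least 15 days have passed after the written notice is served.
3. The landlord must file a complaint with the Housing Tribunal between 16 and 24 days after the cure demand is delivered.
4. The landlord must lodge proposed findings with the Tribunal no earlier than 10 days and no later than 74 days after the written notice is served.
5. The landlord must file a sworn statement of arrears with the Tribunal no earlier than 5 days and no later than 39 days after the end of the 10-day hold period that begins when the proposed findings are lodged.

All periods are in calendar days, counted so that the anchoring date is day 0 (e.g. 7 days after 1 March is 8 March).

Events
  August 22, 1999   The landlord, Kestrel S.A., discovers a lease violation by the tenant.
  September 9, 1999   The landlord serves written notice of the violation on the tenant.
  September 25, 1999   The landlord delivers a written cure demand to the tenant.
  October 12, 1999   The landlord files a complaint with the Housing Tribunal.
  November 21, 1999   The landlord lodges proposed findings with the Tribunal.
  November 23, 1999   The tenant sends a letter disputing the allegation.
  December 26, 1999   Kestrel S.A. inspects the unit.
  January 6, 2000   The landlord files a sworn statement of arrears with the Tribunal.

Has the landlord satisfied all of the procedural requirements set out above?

Yes

(1) the permitted window runs from August 22, 1999 + 15 = September 6, 1999 to August 22, 1999 + 53 = October 14, 1999; done September 9, 1999, which is between those dates.
(2) permitted from September 9, 1999 + 15 days = September 24, 1999 onward; done September 25, 1999, after the minimum wait.
(3) the permitted window runs from September 25, 1999 + 16 = October 11, 1999 to September 25, 1999 + 24 = October 19, 1999; done October 12, 1999 — within the window.
(4) the permitted window runs from September 9, 1999 + 10 = September 19, 1999 to September 9, 1999 + 74 = November 22, 1999; done November 21, 1999, which is between those dates.
(5) the permitted window runs from December 1, 1999 + 5 = December 6, 1999 to December 1, 1999 + 39 = January 9, 2000; done January 6, 2000 — within the window.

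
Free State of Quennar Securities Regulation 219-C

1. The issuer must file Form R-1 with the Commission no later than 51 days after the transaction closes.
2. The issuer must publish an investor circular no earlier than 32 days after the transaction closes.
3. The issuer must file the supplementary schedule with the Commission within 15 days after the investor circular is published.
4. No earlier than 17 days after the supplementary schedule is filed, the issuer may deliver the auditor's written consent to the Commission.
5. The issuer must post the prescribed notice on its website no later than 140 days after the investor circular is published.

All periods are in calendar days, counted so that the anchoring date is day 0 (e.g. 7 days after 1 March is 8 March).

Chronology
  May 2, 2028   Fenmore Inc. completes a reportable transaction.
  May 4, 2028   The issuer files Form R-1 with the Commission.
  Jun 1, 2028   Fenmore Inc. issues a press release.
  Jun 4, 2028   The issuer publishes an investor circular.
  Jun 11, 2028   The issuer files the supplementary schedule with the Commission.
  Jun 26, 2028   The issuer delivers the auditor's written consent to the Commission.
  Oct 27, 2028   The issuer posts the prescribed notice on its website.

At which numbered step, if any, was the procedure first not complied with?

Step 1 — counting 51 days from May 2, 2028 (when the transaction closes) gives a deadline of Jun 22, 2028; done May 4, 2028 — timely.
Step 2 — must wait 32 days from May 2, 2028 (when the transaction closes), so not before Jun 3, 2028; done Jun 4, 2028 — permitted.
Step 3 — counting 15 days from Jun 4, 2028 (when the investor circular is published) gives a deadline of Jun 19, 2028; done Jun 11, 2028 — timely.
Step 4 — must wait 17 days from Jun 11, 2028 (when the supplementary schedule is filed), so not before Jun 28, 2028; acted on Jun 26, 2028, 2 days prematurely.
Later steps need not be reached.

Step 4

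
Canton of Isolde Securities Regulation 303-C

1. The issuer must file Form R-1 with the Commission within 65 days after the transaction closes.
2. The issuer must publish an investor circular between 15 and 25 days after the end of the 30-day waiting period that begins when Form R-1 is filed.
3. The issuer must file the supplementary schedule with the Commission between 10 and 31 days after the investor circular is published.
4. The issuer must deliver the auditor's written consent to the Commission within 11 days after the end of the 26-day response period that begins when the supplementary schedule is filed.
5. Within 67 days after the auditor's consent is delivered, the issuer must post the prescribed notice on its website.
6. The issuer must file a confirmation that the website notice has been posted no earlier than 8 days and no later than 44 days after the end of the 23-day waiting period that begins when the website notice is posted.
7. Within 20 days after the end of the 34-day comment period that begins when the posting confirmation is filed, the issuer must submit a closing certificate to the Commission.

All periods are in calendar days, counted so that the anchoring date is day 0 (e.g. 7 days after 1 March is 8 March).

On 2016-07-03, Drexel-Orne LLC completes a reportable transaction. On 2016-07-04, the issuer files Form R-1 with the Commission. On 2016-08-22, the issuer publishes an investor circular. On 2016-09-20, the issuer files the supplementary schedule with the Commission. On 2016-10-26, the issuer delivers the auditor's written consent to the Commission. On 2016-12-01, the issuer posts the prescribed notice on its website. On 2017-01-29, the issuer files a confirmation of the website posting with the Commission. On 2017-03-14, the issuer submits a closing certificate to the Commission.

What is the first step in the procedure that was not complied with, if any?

None — every step was satisfied

(1) due by 2016-07-03 + 65 days = 2016-09-06; 2016-07-04 is within that limit.
(2) the permitted window runs from 2016-08-03 + 15 = 2016-08-18 to 2016-08-03 + 25 = 2016-08-28; done 2016-08-22 — within the window.
(3) the permitted window runs from 2016-08-22 + 10 = 2016-09-01 to 2016-08-22 + 31 = 2016-09-22; 2016-09-20 falls inside that range.
(4) due by 2016-10-16 + 11 days = 2016-10-27; 2016-10-26 is within that limit.
(5) due by 2016-10-26 + 67 days = 2017-01-01; done 2016-12-01 — timely.
(6) the permitted window runs from 2016-12-24 + 8 = 2017-01-01 to 2016-12-24 + 44 = 2017-02-06; done 2017-01-29, which is between those dates.
(7) due by 2017-03-04 + 20 days = 2017-03-24; done 2017-03-14 — timely.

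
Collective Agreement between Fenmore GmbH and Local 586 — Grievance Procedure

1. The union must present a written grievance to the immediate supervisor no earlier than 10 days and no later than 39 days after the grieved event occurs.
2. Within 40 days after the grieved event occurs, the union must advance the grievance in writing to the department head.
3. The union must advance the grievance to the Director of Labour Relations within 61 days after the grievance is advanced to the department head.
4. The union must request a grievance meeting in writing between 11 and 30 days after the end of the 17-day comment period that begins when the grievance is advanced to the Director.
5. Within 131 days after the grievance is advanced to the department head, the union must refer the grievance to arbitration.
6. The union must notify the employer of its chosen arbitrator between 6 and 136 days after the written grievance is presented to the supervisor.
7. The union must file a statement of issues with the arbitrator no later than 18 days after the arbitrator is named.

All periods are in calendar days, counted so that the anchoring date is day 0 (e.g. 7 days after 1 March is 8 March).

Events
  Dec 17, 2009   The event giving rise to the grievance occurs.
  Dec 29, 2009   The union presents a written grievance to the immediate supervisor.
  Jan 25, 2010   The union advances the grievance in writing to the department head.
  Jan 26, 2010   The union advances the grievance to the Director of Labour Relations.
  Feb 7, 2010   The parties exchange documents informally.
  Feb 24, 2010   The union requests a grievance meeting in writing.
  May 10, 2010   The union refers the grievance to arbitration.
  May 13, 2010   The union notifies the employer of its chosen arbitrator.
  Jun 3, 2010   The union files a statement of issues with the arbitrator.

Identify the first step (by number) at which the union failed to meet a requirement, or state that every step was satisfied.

Step 1: the window is 10–39 days after Dec 17, 2009 (when the grieved event occurs), so Dec 27, 2009 through Jan 25, 2010; Dec 29, 2009 falls inside that range.
Step 2: 40 days after Dec 17, 2009 (when the grieved event occurs) is Jan 26, 2010; done Jan 25, 2010 — timely.
Step 3: 61 days after Jan 25, 2010 (when the grievance is advanced to the department head) is Mar 27, 2010; completed Jan 26, 2010, before the deadline.
Step 4: the window is 11–30 days after Feb 12, 2010 (end of the 17-day comment period, which began when the grievance is advanced to the Director on Jan 26, 2010), so Feb 23, 2010 through Mar 14, 2010; done Feb 24, 2010 — within the window.
Step 5: 131 days after Jan 25, 2010 (when the grievance is advanced to the department head) is Jun 5, 2010; May 10, 2010 is within that limit.
Step 6: the window is 6–136 days after Dec 29, 2009 (when the written grievance is presented to the supervisor), so Jan 4, 2010 through May 14, 2010; May 13, 2010 falls inside that range.
Step 7: 18 days after May 13, 2010 (when the arbitrator is named) is May 31, 2010; Jun 3, 2010 misses that deadline by 3 days.
The analysis stops there.

Step 7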